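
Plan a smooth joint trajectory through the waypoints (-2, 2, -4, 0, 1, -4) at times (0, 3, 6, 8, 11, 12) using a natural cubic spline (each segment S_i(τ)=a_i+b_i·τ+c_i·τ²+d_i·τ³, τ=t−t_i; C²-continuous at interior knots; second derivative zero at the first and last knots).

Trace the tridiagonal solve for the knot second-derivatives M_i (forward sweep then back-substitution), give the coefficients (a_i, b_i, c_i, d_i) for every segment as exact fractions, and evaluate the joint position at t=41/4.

Δ: Δ0=4/3, Δ1=-2, Δ2=2, Δ3=1/3, Δ4=-5
row 1: diag=12, rhs=-20; c'=1/4, d'=-5/3
row 2: denom=10−3·1/4=37/4; d'=(24−3·-5/3)/(37/4)=116/37
row 3: denom=10−2·8/37=354/37; d'=(-10−2·116/37)/(354/37)=-301/177
row 4: denom=8−3·37/118=833/118; d'=(-32−3·-301/177)/(833/118)=-3174/833
back: M4=-3174/833
back: M3=-301/177−37/118·-3174/833=-1264/2499
back: M2=116/37−8/37·-1264/2499=8108/2499
back: M1=-5/3−1/4·8108/2499=-2064/833
M: M0=0, M1=-2064/833, M2=8108/2499, M3=-1264/2499, M4=-3174/833, M5=0
seg 0: a=-2, c=M0/2=0, d=(M1−M0)/(6·3)=-344/2499, b=Δ0−h0·(2M0+M1)/6=6428/2499
seg 1: a=2, c=M1/2=-1032/833, d=(M2−M1)/(6·3)=7150/22491, b=Δ1−h1·(2M1+M2)/6=-2860/2499
seg 2: a=-4, c=M2/2=4054/2499, d=(M3−M2)/(6·2)=-781/2499, b=Δ2−h2·(2M2+M3)/6=2/357
seg 3: a=0, c=M3/2=-632/2499, d=(M4−M3)/(6·3)=-4129/22491, b=Δ3−h3·(2M3+M4)/6=2286/833
seg 4: a=1, c=M4/2=-1587/833, d=(M5−M4)/(6·1)=529/833, b=Δ4−h4·(2M4+M5)/6=-3107/833
t_q=41/4 → seg 3, τ=9/4; S=0+2286/833·τ+-632/2499·τ²+-4129/22491·τ³=149445/53312

  seg 0: a=-2 b=6428/2499 c=0 d=-344/2499
  seg 1: a=2 b=-2860/2499 c=-1032/833 d=7150/22491
  seg 2: a=-4 b=2/357 c=4054/2499 d=-781/2499
  seg 3: a=0 b=2286/833 c=-632/2499 d=-4129/22491
  seg 4: a=1 b=-3107/833 c=-1587/833 d=529/833
S(41/4) = 149445/53312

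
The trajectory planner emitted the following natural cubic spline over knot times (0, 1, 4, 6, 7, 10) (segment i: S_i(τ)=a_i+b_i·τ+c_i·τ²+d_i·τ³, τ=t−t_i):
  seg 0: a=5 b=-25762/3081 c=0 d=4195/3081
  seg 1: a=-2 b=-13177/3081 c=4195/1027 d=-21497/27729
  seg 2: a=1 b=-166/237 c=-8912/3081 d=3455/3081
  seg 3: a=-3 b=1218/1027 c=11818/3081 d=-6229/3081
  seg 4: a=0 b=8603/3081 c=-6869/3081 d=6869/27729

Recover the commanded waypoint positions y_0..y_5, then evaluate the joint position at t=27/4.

y_0 = S_0(0) = a_0 = 5
y_1 = S_1(0) = a_1 = -2
y_2 = S_2(0) = a_2 = 1
y_3 = S_3(0) = a_3 = -3
y_4 = S_4(0) = a_4 = 0
y_5 = S_4(3) = -5
t_q=27/4 is in segment 3 (τ=3/4); S_3(τ)=-52965/65728

y_0=5 y_1=-2 y_2=1 y_3=-3 y_4=0 y_5=-5
S(27/4) = -52965/65728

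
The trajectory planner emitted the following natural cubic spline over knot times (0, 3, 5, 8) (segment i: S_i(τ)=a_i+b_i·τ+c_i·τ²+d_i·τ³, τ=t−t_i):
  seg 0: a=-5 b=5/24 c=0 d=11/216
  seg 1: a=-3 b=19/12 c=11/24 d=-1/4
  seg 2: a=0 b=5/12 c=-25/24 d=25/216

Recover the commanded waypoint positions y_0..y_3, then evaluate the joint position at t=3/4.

y_0 = S_0(0) = a_0 = -5
y_1 = S_1(0) = a_1 = -3
y_2 = S_2(0) = a_2 = 0
y_3 = S_2(3) = -5
t_q=3/4 is in segment 0 (τ=3/4); S_0(τ)=-2469/512

y_0=-5 y_1=-3 y_2=0 y_3=-5
S(3/4) = -2469/512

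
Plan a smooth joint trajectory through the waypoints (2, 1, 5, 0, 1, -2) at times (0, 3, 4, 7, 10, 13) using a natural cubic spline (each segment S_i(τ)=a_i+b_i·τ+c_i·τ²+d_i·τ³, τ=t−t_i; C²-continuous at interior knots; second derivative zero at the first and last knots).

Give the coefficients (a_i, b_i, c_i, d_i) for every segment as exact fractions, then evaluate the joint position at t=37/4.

  seg 0: a=2 b=-1970/849 c=0 d=1687/7641
  seg 1: a=1 b=3091/849 c=1687/849 d=-1382/849
  seg 2: a=5 b=773/283 c=-2459/849 d=3643/7641
  seg 3: a=0 b=-502/283 c=1184/849 d=-1763/7641
  seg 4: a=1 b=103/283 c=-193/283 d=193/2547
S(37/4) = 7983/18112

Δ: Δ0=-1/3, Δ1=4, Δ2=-5/3, Δ3=1/3, Δ4=-1
row 1: diag=8, rhs=26; c'=1/8, d'=13/4
row 2: denom=8−1·1/8=63/8; d'=(-34−1·13/4)/(63/8)=-298/63
row 3: denom=12−3·8/21=76/7; d'=(12−3·-298/63)/(76/7)=275/114
row 4: denom=12−3·21/76=849/76; d'=(-8−3·275/114)/(849/76)=-386/283
back: M4=-386/283
back: M3=275/114−21/76·-386/283=2368/849
back: M2=-298/63−8/21·2368/849=-4918/849
back: M1=13/4−1/8·-4918/849=3374/849
M: M0=0, M1=3374/849, M2=-4918/849, M3=2368/849, M4=-386/283, M5=0
seg 0: a=2, c=M0/2=0, d=(M1−M0)/(6·3)=1687/7641, b=Δ0−h0·(2M0+M1)/6=-1970/849
seg 1: a=1, c=M1/2=1687/849, d=(M2−M1)/(6·1)=-1382/849, b=Δ1−h1·(2M1+M2)/6=3091/849
seg 2: a=5, c=M2/2=-2459/849, d=(M3−M2)/(6·3)=3643/7641, b=Δ2−h2·(2M2+M3)/6=773/283
seg 3: a=0, c=M3/2=1184/849, d=(M4−M3)/(6·3)=-1763/7641, b=Δ3−h3·(2M3+M4)/6=-502/283
seg 4: a=1, c=M4/2=-193/283, d=(M5−M4)/(6·3)=193/2547, b=Δ4−h4·(2M4+M5)/6=103/283
t_q=37/4 → seg 3, τ=9/4; S=0+-502/283·τ+1184/849·τ²+-1763/7641·τ³=7983/18112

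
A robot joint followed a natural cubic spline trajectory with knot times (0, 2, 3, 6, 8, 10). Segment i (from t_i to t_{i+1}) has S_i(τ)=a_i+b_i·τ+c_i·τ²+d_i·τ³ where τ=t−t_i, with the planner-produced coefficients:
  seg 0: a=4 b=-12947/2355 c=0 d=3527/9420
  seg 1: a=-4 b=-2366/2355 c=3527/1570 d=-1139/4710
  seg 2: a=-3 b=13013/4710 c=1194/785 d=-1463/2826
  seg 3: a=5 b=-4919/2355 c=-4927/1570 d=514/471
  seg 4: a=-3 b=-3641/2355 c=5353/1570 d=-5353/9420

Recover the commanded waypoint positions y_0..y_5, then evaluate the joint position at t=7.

y_0 = S_0(0) = a_0 = 4
y_1 = S_1(0) = a_1 = -4
y_2 = S_2(0) = a_2 = -3
y_3 = S_3(0) = a_3 = 5
y_4 = S_4(0) = a_4 = -3
y_5 = S_4(2) = 3
t_q=7 is in segment 3 (τ=1); S_3(τ)=1357/1570

y_0=4 y_1=-4 y_2=-3 y_3=5 y_4=-3 y_5=3
S(7) = 1357/1570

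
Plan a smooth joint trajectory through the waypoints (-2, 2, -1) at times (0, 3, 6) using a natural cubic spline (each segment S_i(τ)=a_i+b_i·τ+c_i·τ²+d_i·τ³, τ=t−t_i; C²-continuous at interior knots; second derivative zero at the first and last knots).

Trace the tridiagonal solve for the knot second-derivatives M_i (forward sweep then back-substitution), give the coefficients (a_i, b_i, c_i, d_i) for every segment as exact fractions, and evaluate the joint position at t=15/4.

  seg 0: a=-2 b=23/12 c=0 d=-7/108
  seg 1: a=2 b=1/6 c=-7/12 d=7/108
S(15/4) = 467/256

Δ: Δ0=4/3, Δ1=-1
row 1: diag=12, rhs=-14; c'=1/4, d'=-7/6
back: M1=-7/6
M: M0=0, M1=-7/6, M2=0
seg 0: a=-2, c=M0/2=0, d=(M1−M0)/(6·3)=-7/108, b=Δ0−h0·(2M0+M1)/6=23/12
seg 1: a=2, c=M1/2=-7/12, d=(M2−M1)/(6·3)=7/108, b=Δ1−h1·(2M1+M2)/6=1/6
t_q=15/4 → seg 1, τ=3/4; S=2+1/6·τ+-7/12·τ²+7/108·τ³=467/256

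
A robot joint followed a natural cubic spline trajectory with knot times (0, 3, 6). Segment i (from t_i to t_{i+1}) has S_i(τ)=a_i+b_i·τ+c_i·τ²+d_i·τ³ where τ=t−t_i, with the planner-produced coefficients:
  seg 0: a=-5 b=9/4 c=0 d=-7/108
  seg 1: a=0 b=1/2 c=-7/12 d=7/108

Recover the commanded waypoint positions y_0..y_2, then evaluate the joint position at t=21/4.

y_0 = S_0(0) = a_0 = -5
y_1 = S_1(0) = a_1 = 0
y_2 = S_1(3) = -2
t_q=21/4 is in segment 1 (τ=9/4); S_1(τ)=-279/256

y_0=-5 y_1=0 y_2=-2
S(21/4) = -279/256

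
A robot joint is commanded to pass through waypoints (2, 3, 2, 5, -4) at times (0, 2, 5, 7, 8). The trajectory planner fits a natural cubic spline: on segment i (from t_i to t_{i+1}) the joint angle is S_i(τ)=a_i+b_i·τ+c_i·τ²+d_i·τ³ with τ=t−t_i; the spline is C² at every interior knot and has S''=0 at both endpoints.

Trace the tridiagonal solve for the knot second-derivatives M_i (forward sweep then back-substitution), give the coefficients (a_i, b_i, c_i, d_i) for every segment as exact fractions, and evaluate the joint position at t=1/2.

  seg 0: a=2 b=1615/1518 c=0 d=-107/759
  seg 1: a=3 b=-953/1518 c=-214/253 d=1433/4554
  seg 2: a=2 b=2120/759 c=1005/506 d=-7993/6072
  seg 3: a=5 b=-7679/1518 c=-5983/1012 d=5983/3036
S(1/2) = 5089/2024

Δ: Δ0=1/2, Δ1=-1/3, Δ2=3/2, Δ3=-9
row 1: diag=10, rhs=-5; c'=3/10, d'=-1/2
row 2: denom=10−3·3/10=91/10; d'=(11−3·-1/2)/(91/10)=125/91
row 3: denom=6−2·20/91=506/91; d'=(-63−2·125/91)/(506/91)=-5983/506
back: M3=-5983/506
back: M2=125/91−20/91·-5983/506=1005/253
back: M1=-1/2−3/10·1005/253=-428/253
M: M0=0, M1=-428/253, M2=1005/253, M3=-5983/506, M4=0
seg 0: a=2, c=M0/2=0, d=(M1−M0)/(6·2)=-107/759, b=Δ0−h0·(2M0+M1)/6=1615/1518
seg 1: a=3, c=M1/2=-214/253, d=(M2−M1)/(6·3)=1433/4554, b=Δ1−h1·(2M1+M2)/6=-953/1518
seg 2: a=2, c=M2/2=1005/506, d=(M3−M2)/(6·2)=-7993/6072, b=Δ2−h2·(2M2+M3)/6=2120/759
seg 3: a=5, c=M3/2=-5983/1012, d=(M4−M3)/(6·1)=5983/3036, b=Δ3−h3·(2M3+M4)/6=-7679/1518
t_q=1/2 → seg 0, τ=1/2; S=2+1615/1518·τ+0·τ²+-107/759·τ³=5089/2024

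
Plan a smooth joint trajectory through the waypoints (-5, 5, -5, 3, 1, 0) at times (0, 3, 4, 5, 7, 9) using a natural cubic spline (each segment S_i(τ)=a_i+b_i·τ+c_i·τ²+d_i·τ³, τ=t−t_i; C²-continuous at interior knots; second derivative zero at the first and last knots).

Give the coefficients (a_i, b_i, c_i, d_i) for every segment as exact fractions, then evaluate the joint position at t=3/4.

Δ: Δ0=10/3, Δ1=-10, Δ2=8, Δ3=-1, Δ4=-1/2
row 1: diag=8, rhs=-80; c'=1/8, d'=-10
row 2: denom=4−1·1/8=31/8; d'=(108−1·-10)/(31/8)=944/31
row 3: denom=6−1·8/31=178/31; d'=(-54−1·944/31)/(178/31)=-1309/89
row 4: denom=8−2·31/89=650/89; d'=(3−2·-1309/89)/(650/89)=577/130
back: M4=577/130
back: M3=-1309/89−31/89·577/130=-2113/130
back: M2=944/31−8/31·-2113/130=2252/65
back: M1=-10−1/8·2252/65=-1863/130
M: M0=0, M1=-1863/130, M2=2252/65, M3=-2113/130, M4=577/130, M5=0
seg 0: a=-5, c=M0/2=0, d=(M1−M0)/(6·3)=-207/260, b=Δ0−h0·(2M0+M1)/6=8189/780
seg 1: a=5, c=M1/2=-1863/260, d=(M2−M1)/(6·1)=6367/780, b=Δ1−h1·(2M1+M2)/6=-4289/390
seg 2: a=-5, c=M2/2=1126/65, d=(M3−M2)/(6·1)=-509/60, b=Δ2−h2·(2M2+M3)/6=-131/156
seg 3: a=3, c=M3/2=-2113/260, d=(M4−M3)/(6·2)=269/156, b=Δ3−h3·(2M3+M4)/6=3259/390
seg 4: a=1, c=M4/2=577/260, d=(M5−M4)/(6·2)=-577/1560, b=Δ4−h4·(2M4+M5)/6=-1349/390
t_q=3/4 → seg 0, τ=3/4; S=-5+8189/780·τ+0·τ²+-207/260·τ³=8447/3328

  seg 0: a=-5 b=8189/780 c=0 d=-207/260
  seg 1: a=5 b=-4289/390 c=-1863/260 d=6367/780
  seg 2: a=-5 b=-131/156 c=1126/65 d=-509/60
  seg 3: a=3 b=3259/390 c=-2113/260 d=269/156
  seg 4: a=1 b=-1349/390 c=577/260 d=-577/1560
S(3/4) = 8447/3328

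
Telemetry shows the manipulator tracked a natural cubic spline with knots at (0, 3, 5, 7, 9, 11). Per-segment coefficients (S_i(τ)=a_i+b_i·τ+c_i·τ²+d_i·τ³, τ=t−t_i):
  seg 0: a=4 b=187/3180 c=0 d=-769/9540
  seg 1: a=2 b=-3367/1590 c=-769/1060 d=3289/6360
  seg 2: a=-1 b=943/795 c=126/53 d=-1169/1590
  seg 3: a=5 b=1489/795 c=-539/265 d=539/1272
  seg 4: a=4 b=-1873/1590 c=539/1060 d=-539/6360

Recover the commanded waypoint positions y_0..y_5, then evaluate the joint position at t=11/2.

y_0 = S_0(0) = a_0 = 4
y_1 = S_1(0) = a_1 = 2
y_2 = S_2(0) = a_2 = -1
y_3 = S_3(0) = a_3 = 5
y_4 = S_4(0) = a_4 = 4
y_5 = S_4(2) = 3
t_q=11/2 is in segment 2 (τ=1/2); S_2(τ)=81/848

y_0=4 y_1=2 y_2=-1 y_3=5 y_4=4 y_5=3
S(11/2) = 81/848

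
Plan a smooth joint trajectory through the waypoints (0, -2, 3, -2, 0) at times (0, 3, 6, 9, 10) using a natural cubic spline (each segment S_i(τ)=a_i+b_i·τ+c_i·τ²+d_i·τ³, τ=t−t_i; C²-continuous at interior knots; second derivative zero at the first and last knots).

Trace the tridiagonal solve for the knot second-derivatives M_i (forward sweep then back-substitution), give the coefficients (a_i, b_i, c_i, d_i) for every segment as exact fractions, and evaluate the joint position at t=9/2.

Δ: Δ0=-2/3, Δ1=5/3, Δ2=-5/3, Δ3=2
row 1: diag=12, rhs=14; c'=1/4, d'=7/6
row 2: denom=12−3·1/4=45/4; d'=(-20−3·7/6)/(45/4)=-94/45
row 3: denom=8−3·4/15=36/5; d'=(22−3·-94/45)/(36/5)=106/27
back: M3=106/27
back: M2=-94/45−4/15·106/27=-254/81
back: M1=7/6−1/4·-254/81=158/81
M: M0=0, M1=158/81, M2=-254/81, M3=106/27, M4=0
seg 0: a=0, c=M0/2=0, d=(M1−M0)/(6·3)=79/729, b=Δ0−h0·(2M0+M1)/6=-133/81
seg 1: a=-2, c=M1/2=79/81, d=(M2−M1)/(6·3)=-206/729, b=Δ1−h1·(2M1+M2)/6=104/81
seg 2: a=3, c=M2/2=-127/81, d=(M3−M2)/(6·3)=286/729, b=Δ2−h2·(2M2+M3)/6=-40/81
seg 3: a=-2, c=M3/2=53/27, d=(M4−M3)/(6·1)=-53/81, b=Δ3−h3·(2M3+M4)/6=56/81
t_q=9/2 → seg 1, τ=3/2; S=-2+104/81·τ+79/81·τ²+-206/729·τ³=7/6

  seg 0: a=0 b=-133/81 c=0 d=79/729
  seg 1: a=-2 b=104/81 c=79/81 d=-206/729
  seg 2: a=3 b=-40/81 c=-127/81 d=286/729
  seg 3: a=-2 b=56/81 c=53/27 d=-53/81
S(9/2) = 7/6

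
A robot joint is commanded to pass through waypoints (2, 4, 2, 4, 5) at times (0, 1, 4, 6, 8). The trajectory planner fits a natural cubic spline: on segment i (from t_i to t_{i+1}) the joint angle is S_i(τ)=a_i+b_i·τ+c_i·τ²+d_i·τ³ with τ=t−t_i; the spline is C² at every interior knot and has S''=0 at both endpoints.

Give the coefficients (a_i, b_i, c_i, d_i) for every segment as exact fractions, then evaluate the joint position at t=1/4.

Δ: Δ0=2, Δ1=-2/3, Δ2=1, Δ3=1/2
row 1: diag=8, rhs=-16; c'=3/8, d'=-2
row 2: denom=10−3·3/8=71/8; d'=(10−3·-2)/(71/8)=128/71
row 3: denom=8−2·16/71=536/71; d'=(-3−2·128/71)/(536/71)=-7/8
back: M3=-7/8
back: M2=128/71−16/71·-7/8=2
back: M1=-2−3/8·2=-11/4
M: M0=0, M1=-11/4, M2=2, M3=-7/8, M4=0
seg 0: a=2, c=M0/2=0, d=(M1−M0)/(6·1)=-11/24, b=Δ0−h0·(2M0+M1)/6=59/24
seg 1: a=4, c=M1/2=-11/8, d=(M2−M1)/(6·3)=19/72, b=Δ1−h1·(2M1+M2)/6=13/12
seg 2: a=2, c=M2/2=1, d=(M3−M2)/(6·2)=-23/96, b=Δ2−h2·(2M2+M3)/6=-1/24
seg 3: a=4, c=M3/2=-7/16, d=(M4−M3)/(6·2)=7/96, b=Δ3−h3·(2M3+M4)/6=13/12
t_q=1/4 → seg 0, τ=1/4; S=2+59/24·τ+0·τ²+-11/24·τ³=1335/512

  seg 0: a=2 b=59/24 c=0 d=-11/24
  seg 1: a=4 b=13/12 c=-11/8 d=19/72
  seg 2: a=2 b=-1/24 c=1 d=-23/96
  seg 3: a=4 b=13/12 c=-7/16 d=7/96
S(1/4) = 1335/512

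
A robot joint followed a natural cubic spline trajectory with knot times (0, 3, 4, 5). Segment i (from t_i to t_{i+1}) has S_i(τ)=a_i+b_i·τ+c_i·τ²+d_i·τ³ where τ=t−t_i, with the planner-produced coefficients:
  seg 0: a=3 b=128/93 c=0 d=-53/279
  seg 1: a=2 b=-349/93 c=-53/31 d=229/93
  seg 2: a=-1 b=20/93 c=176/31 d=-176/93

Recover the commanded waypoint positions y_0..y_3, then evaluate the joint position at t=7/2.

y_0=3 y_1=2 y_2=-1 y_3=3
S(7/2) = 1/248

y_0 = S_0(0) = a_0 = 3
y_1 = S_1(0) = a_1 = 2
y_2 = S_2(0) = a_2 = -1
y_3 = S_2(1) = 3
t_q=7/2 is in segment 1 (τ=1/2); S_1(τ)=1/248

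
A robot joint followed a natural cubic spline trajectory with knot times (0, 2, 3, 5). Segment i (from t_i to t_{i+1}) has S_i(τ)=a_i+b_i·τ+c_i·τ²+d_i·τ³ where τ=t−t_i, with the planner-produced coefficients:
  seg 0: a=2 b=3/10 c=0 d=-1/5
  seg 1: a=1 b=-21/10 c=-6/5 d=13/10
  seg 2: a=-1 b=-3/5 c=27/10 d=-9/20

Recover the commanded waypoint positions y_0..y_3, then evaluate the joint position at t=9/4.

y_0=2 y_1=1 y_2=-1 y_3=5
S(9/4) = 269/640

y_0 = S_0(0) = a_0 = 2
y_1 = S_1(0) = a_1 = 1
y_2 = S_2(0) = a_2 = -1
y_3 = S_2(2) = 5
t_q=9/4 is in segment 1 (τ=1/4); S_1(τ)=269/640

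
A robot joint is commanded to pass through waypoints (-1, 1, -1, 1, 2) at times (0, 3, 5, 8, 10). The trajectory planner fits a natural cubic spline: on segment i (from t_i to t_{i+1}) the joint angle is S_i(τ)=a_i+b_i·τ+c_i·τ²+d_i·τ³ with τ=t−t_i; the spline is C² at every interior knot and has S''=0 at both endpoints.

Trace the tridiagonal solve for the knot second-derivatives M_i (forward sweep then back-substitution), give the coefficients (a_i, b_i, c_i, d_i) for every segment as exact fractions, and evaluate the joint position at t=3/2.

  seg 0: a=-1 b=569/435 c=0 d=-31/435
  seg 1: a=1 b=-268/435 c=-93/145 d=391/1740
  seg 2: a=-1 b=-211/435 c=41/58 d=-281/2610
  seg 3: a=1 b=739/870 c=-38/145 d=19/435
S(3/2) = 837/1160

Δ: Δ0=2/3, Δ1=-1, Δ2=2/3, Δ3=1/2
row 1: diag=10, rhs=-10; c'=1/5, d'=-1
row 2: denom=10−2·1/5=48/5; d'=(10−2·-1)/(48/5)=5/4
row 3: denom=10−3·5/16=145/16; d'=(-1−3·5/4)/(145/16)=-76/145
back: M3=-76/145
back: M2=5/4−5/16·-76/145=41/29
back: M1=-1−1/5·41/29=-186/145
M: M0=0, M1=-186/145, M2=41/29, M3=-76/145, M4=0
seg 0: a=-1, c=M0/2=0, d=(M1−M0)/(6·3)=-31/435, b=Δ0−h0·(2M0+M1)/6=569/435
seg 1: a=1, c=M1/2=-93/145, d=(M2−M1)/(6·2)=391/1740, b=Δ1−h1·(2M1+M2)/6=-268/435
seg 2: a=-1, c=M2/2=41/58, d=(M3−M2)/(6·3)=-281/2610, b=Δ2−h2·(2M2+M3)/6=-211/435
seg 3: a=1, c=M3/2=-38/145, d=(M4−M3)/(6·2)=19/435, b=Δ3−h3·(2M3+M4)/6=739/870
t_q=3/2 → seg 0, τ=3/2; S=-1+569/435·τ+0·τ²+-31/435·τ³=837/1160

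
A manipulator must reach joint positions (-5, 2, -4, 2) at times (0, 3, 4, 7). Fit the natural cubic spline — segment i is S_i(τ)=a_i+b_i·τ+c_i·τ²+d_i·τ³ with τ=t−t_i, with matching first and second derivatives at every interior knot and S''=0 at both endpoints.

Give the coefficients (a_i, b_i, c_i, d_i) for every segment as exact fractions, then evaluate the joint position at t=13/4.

  seg 0: a=-5 b=53/9 c=0 d=-32/81
  seg 1: a=2 b=-43/9 c=-32/9 d=7/3
  seg 2: a=-4 b=-44/9 c=31/9 d=-31/81
S(13/4) = 119/192

Δ: Δ0=7/3, Δ1=-6, Δ2=2
row 1: diag=8, rhs=-50; c'=1/8, d'=-25/4
row 2: denom=8−1·1/8=63/8; d'=(48−1·-25/4)/(63/8)=62/9
back: M2=62/9
back: M1=-25/4−1/8·62/9=-64/9
M: M0=0, M1=-64/9, M2=62/9, M3=0
seg 0: a=-5, c=M0/2=0, d=(M1−M0)/(6·3)=-32/81, b=Δ0−h0·(2M0+M1)/6=53/9
seg 1: a=2, c=M1/2=-32/9, d=(M2−M1)/(6·1)=7/3, b=Δ1−h1·(2M1+M2)/6=-43/9
seg 2: a=-4, c=M2/2=31/9, d=(M3−M2)/(6·3)=-31/81, b=Δ2−h2·(2M2+M3)/6=-44/9
t_q=13/4 → seg 1, τ=1/4; S=2+-43/9·τ+-32/9·τ²+7/3·τ³=119/192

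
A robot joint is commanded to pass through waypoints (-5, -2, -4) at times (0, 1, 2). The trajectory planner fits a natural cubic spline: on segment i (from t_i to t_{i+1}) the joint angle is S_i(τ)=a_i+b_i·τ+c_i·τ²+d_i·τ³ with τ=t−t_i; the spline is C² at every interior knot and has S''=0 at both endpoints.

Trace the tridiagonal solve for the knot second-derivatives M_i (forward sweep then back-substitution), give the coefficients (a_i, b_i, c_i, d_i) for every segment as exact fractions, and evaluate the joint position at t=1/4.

Δ: Δ0=3, Δ1=-2
row 1: diag=4, rhs=-30; c'=1/4, d'=-15/2
back: M1=-15/2
M: M0=0, M1=-15/2, M2=0
seg 0: a=-5, c=M0/2=0, d=(M1−M0)/(6·1)=-5/4, b=Δ0−h0·(2M0+M1)/6=17/4
seg 1: a=-2, c=M1/2=-15/4, d=(M2−M1)/(6·1)=5/4, b=Δ1−h1·(2M1+M2)/6=1/2
t_q=1/4 → seg 0, τ=1/4; S=-5+17/4·τ+0·τ²+-5/4·τ³=-1013/256

  seg 0: a=-5 b=17/4 c=0 d=-5/4
  seg 1: a=-2 b=1/2 c=-15/4 d=5/4
S(1/4) = -1013/256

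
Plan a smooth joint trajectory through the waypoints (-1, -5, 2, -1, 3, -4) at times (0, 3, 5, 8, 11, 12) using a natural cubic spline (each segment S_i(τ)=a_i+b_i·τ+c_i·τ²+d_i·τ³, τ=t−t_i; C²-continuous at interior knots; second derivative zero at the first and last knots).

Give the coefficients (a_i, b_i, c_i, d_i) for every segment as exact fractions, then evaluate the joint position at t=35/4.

  seg 0: a=-1 b=-4147/1272 c=0 d=817/3816
  seg 1: a=-5 b=1603/636 c=817/424 d=-457/636
  seg 2: a=2 b=1021/636 c=-1011/424 d=5785/11448
  seg 3: a=-1 b=1199/1272 c=344/159 d=-7759/11448
  seg 4: a=3 b=-2783/636 c=-1669/424 d=1669/1272
S(35/4) = 17313/27136

Δ: Δ0=-4/3, Δ1=7/2, Δ2=-1, Δ3=4/3, Δ4=-7
row 1: diag=10, rhs=29; c'=1/5, d'=29/10
row 2: denom=10−2·1/5=48/5; d'=(-27−2·29/10)/(48/5)=-41/12
row 3: denom=12−3·5/16=177/16; d'=(14−3·-41/12)/(177/16)=388/177
row 4: denom=8−3·16/59=424/59; d'=(-50−3·388/177)/(424/59)=-1669/212
back: M4=-1669/212
back: M3=388/177−16/59·-1669/212=688/159
back: M2=-41/12−5/16·688/159=-1011/212
back: M1=29/10−1/5·-1011/212=817/212
M: M0=0, M1=817/212, M2=-1011/212, M3=688/159, M4=-1669/212, M5=0
seg 0: a=-1, c=M0/2=0, d=(M1−M0)/(6·3)=817/3816, b=Δ0−h0·(2M0+M1)/6=-4147/1272
seg 1: a=-5, c=M1/2=817/424, d=(M2−M1)/(6·2)=-457/636, b=Δ1−h1·(2M1+M2)/6=1603/636
seg 2: a=2, c=M2/2=-1011/424, d=(M3−M2)/(6·3)=5785/11448, b=Δ2−h2·(2M2+M3)/6=1021/636
seg 3: a=-1, c=M3/2=344/159, d=(M4−M3)/(6·3)=-7759/11448, b=Δ3−h3·(2M3+M4)/6=1199/1272
seg 4: a=3, c=M4/2=-1669/424, d=(M5−M4)/(6·1)=1669/1272, b=Δ4−h4·(2M4+M5)/6=-2783/636
t_q=35/4 → seg 3, τ=3/4; S=-1+1199/1272·τ+344/159·τ²+-7759/11448·τ³=17313/27136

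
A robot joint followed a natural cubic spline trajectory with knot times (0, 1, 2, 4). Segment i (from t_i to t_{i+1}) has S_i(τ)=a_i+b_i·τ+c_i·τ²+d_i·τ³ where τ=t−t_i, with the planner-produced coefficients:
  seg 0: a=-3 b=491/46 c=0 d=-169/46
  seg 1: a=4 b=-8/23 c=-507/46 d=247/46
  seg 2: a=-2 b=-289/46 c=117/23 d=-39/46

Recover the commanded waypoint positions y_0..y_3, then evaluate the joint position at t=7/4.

y_0 = S_0(0) = a_0 = -3
y_1 = S_1(0) = a_1 = 4
y_2 = S_2(0) = a_2 = -2
y_3 = S_2(2) = -1
t_q=7/4 is in segment 1 (τ=3/4); S_1(τ)=-25/128

y_0=-3 y_1=4 y_2=-2 y_3=-1
S(7/4) = -25/128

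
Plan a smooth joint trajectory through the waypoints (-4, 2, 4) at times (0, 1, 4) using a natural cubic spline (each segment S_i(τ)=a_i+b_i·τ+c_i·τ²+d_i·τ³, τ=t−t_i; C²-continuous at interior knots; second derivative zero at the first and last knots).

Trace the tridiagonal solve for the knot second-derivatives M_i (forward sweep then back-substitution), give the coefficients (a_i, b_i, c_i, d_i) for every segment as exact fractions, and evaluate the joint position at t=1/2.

Δ: Δ0=6, Δ1=2/3
row 1: diag=8, rhs=-32; c'=3/8, d'=-4
back: M1=-4
M: M0=0, M1=-4, M2=0
seg 0: a=-4, c=M0/2=0, d=(M1−M0)/(6·1)=-2/3, b=Δ0−h0·(2M0+M1)/6=20/3
seg 1: a=2, c=M1/2=-2, d=(M2−M1)/(6·3)=2/9, b=Δ1−h1·(2M1+M2)/6=14/3
t_q=1/2 → seg 0, τ=1/2; S=-4+20/3·τ+0·τ²+-2/3·τ³=-3/4

  seg 0: a=-4 b=20/3 c=0 d=-2/3
  seg 1: a=2 b=14/3 c=-2 d=2/9
S(1/2) = -3/4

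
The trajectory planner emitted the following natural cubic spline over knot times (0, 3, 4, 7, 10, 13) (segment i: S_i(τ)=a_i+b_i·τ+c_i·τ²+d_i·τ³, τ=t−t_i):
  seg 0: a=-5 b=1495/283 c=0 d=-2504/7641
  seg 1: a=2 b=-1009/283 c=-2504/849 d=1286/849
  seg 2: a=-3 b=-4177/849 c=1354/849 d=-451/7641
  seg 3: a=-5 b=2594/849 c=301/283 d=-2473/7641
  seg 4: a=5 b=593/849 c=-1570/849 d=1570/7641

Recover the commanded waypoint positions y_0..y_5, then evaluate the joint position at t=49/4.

y_0 = S_0(0) = a_0 = -5
y_1 = S_1(0) = a_1 = 2
y_2 = S_2(0) = a_2 = -3
y_3 = S_3(0) = a_3 = -5
y_4 = S_4(0) = a_4 = 5
y_5 = S_4(3) = -4
t_q=49/4 is in segment 4 (τ=9/4); S_4(τ)=-4073/9056

y_0=-5 y_1=2 y_2=-3 y_3=-5 y_4=5 y_5=-4
S(49/4) = -4073/9056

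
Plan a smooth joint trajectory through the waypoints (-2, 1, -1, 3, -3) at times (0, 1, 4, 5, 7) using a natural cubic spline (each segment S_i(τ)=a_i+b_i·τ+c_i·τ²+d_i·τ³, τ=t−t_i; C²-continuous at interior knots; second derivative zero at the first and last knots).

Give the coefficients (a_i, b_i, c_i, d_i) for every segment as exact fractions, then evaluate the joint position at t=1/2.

  seg 0: a=-2 b=1865/483 c=0 d=-416/483
  seg 1: a=1 b=617/483 c=-416/161 d=935/1449
  seg 2: a=-1 b=1544/483 c=519/161 d=-167/69
  seg 3: a=3 b=1151/483 c=-650/161 d=325/483
S(1/2) = -57/322

Δ: Δ0=3, Δ1=-2/3, Δ2=4, Δ3=-3
row 1: diag=8, rhs=-22; c'=3/8, d'=-11/4
row 2: denom=8−3·3/8=55/8; d'=(28−3·-11/4)/(55/8)=58/11
row 3: denom=6−1·8/55=322/55; d'=(-42−1·58/11)/(322/55)=-1300/161
back: M3=-1300/161
back: M2=58/11−8/55·-1300/161=1038/161
back: M1=-11/4−3/8·1038/161=-832/161
M: M0=0, M1=-832/161, M2=1038/161, M3=-1300/161, M4=0
seg 0: a=-2, c=M0/2=0, d=(M1−M0)/(6·1)=-416/483, b=Δ0−h0·(2M0+M1)/6=1865/483
seg 1: a=1, c=M1/2=-416/161, d=(M2−M1)/(6·3)=935/1449, b=Δ1−h1·(2M1+M2)/6=617/483
seg 2: a=-1, c=M2/2=519/161, d=(M3−M2)/(6·1)=-167/69, b=Δ2−h2·(2M2+M3)/6=1544/483
seg 3: a=3, c=M3/2=-650/161, d=(M4−M3)/(6·2)=325/483, b=Δ3−h3·(2M3+M4)/6=1151/483
t_q=1/2 → seg 0, τ=1/2; S=-2+1865/483·τ+0·τ²+-416/483·τ³=-57/322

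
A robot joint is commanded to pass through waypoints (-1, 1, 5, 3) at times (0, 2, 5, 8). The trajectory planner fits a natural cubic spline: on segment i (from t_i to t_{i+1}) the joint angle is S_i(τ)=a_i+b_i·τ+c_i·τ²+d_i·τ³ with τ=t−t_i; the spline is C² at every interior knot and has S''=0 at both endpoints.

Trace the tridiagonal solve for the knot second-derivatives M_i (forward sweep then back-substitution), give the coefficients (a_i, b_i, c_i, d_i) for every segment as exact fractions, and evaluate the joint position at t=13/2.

Δ: Δ0=1, Δ1=4/3, Δ2=-2/3
row 1: diag=10, rhs=2; c'=3/10, d'=1/5
row 2: denom=12−3·3/10=111/10; d'=(-12−3·1/5)/(111/10)=-42/37
back: M2=-42/37
back: M1=1/5−3/10·-42/37=20/37
M: M0=0, M1=20/37, M2=-42/37, M3=0
seg 0: a=-1, c=M0/2=0, d=(M1−M0)/(6·2)=5/111, b=Δ0−h0·(2M0+M1)/6=91/111
seg 1: a=1, c=M1/2=10/37, d=(M2−M1)/(6·3)=-31/333, b=Δ1−h1·(2M1+M2)/6=151/111
seg 2: a=5, c=M2/2=-21/37, d=(M3−M2)/(6·3)=7/111, b=Δ2−h2·(2M2+M3)/6=52/111
t_q=13/2 → seg 2, τ=3/2; S=5+52/111·τ+-21/37·τ²+7/111·τ³=1373/296

  seg 0: a=-1 b=91/111 c=0 d=5/111
  seg 1: a=1 b=151/111 c=10/37 d=-31/333
  seg 2: a=5 b=52/111 c=-21/37 d=7/111
S(13/2) = 1373/296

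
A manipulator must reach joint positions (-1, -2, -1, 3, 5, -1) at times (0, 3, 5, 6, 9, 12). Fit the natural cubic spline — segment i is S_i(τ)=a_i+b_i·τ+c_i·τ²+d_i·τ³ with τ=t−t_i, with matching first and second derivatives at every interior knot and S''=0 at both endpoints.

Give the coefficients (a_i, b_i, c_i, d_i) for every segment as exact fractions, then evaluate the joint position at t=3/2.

  seg 0: a=-1 b=-35/198 c=0 d=-31/1782
  seg 1: a=-2 b=-64/99 c=-31/198 d=289/792
  seg 2: a=-1 b=205/66 c=805/396 d=-41/36
  seg 3: a=3 b=1487/396 c=-137/99 d=421/3564
  seg 4: a=5 b=-269/198 c=-127/396 d=127/3564
S(3/2) = -233/176

Δ: Δ0=-1/3, Δ1=1/2, Δ2=4, Δ3=2/3, Δ4=-2
row 1: diag=10, rhs=5; c'=1/5, d'=1/2
row 2: denom=6−2·1/5=28/5; d'=(21−2·1/2)/(28/5)=25/7
row 3: denom=8−1·5/28=219/28; d'=(-20−1·25/7)/(219/28)=-220/73
row 4: denom=12−3·28/73=792/73; d'=(-16−3·-220/73)/(792/73)=-127/198
back: M4=-127/198
back: M3=-220/73−28/73·-127/198=-274/99
back: M2=25/7−5/28·-274/99=805/198
back: M1=1/2−1/5·805/198=-31/99
M: M0=0, M1=-31/99, M2=805/198, M3=-274/99, M4=-127/198, M5=0
seg 0: a=-1, c=M0/2=0, d=(M1−M0)/(6·3)=-31/1782, b=Δ0−h0·(2M0+M1)/6=-35/198
seg 1: a=-2, c=M1/2=-31/198, d=(M2−M1)/(6·2)=289/792, b=Δ1−h1·(2M1+M2)/6=-64/99
seg 2: a=-1, c=M2/2=805/396, d=(M3−M2)/(6·1)=-41/36, b=Δ2−h2·(2M2+M3)/6=205/66
seg 3: a=3, c=M3/2=-137/99, d=(M4−M3)/(6·3)=421/3564, b=Δ3−h3·(2M3+M4)/6=1487/396
seg 4: a=5, c=M4/2=-127/396, d=(M5−M4)/(6·3)=127/3564, b=Δ4−h4·(2M4+M5)/6=-269/198
t_q=3/2 → seg 0, τ=3/2; S=-1+-35/198·τ+0·τ²+-31/1782·τ³=-233/176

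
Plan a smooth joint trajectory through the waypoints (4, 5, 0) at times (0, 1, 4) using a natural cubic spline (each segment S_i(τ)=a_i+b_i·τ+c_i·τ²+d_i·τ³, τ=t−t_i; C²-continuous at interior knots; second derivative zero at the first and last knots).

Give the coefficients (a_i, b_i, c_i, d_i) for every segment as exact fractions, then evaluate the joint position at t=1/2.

  seg 0: a=4 b=4/3 c=0 d=-1/3
  seg 1: a=5 b=1/3 c=-1 d=1/9
S(1/2) = 37/8

Δ: Δ0=1, Δ1=-5/3
row 1: diag=8, rhs=-16; c'=3/8, d'=-2
back: M1=-2
M: M0=0, M1=-2, M2=0
seg 0: a=4, c=M0/2=0, d=(M1−M0)/(6·1)=-1/3, b=Δ0−h0·(2M0+M1)/6=4/3
seg 1: a=5, c=M1/2=-1, d=(M2−M1)/(6·3)=1/9, b=Δ1−h1·(2M1+M2)/6=1/3
t_q=1/2 → seg 0, τ=1/2; S=4+4/3·τ+0·τ²+-1/3·τ³=37/8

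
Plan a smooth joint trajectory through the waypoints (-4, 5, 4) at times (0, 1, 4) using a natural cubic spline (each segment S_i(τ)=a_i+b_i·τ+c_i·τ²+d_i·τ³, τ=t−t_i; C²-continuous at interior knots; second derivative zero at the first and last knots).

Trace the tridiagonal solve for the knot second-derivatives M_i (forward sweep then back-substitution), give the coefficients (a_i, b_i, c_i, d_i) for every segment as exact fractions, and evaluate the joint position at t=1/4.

Δ: Δ0=9, Δ1=-1/3
row 1: diag=8, rhs=-56; c'=3/8, d'=-7
back: M1=-7
M: M0=0, M1=-7, M2=0
seg 0: a=-4, c=M0/2=0, d=(M1−M0)/(6·1)=-7/6, b=Δ0−h0·(2M0+M1)/6=61/6
seg 1: a=5, c=M1/2=-7/2, d=(M2−M1)/(6·3)=7/18, b=Δ1−h1·(2M1+M2)/6=20/3
t_q=1/4 → seg 0, τ=1/4; S=-4+61/6·τ+0·τ²+-7/6·τ³=-189/128

  seg 0: a=-4 b=61/6 c=0 d=-7/6
  seg 1: a=5 b=20/3 c=-7/2 d=7/18
S(1/4) = -189/128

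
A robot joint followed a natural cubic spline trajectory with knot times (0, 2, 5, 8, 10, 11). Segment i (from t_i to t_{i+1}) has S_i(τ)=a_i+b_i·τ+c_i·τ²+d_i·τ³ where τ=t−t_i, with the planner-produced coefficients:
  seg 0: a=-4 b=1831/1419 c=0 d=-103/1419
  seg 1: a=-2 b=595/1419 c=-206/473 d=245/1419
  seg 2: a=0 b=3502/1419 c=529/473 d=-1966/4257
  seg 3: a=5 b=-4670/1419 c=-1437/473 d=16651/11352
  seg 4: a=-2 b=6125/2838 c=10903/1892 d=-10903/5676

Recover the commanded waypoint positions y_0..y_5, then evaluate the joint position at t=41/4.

y_0 = S_0(0) = a_0 = -4
y_1 = S_1(0) = a_1 = -2
y_2 = S_2(0) = a_2 = 0
y_3 = S_3(0) = a_3 = 5
y_4 = S_4(0) = a_4 = -2
y_5 = S_4(1) = 4
t_q=41/4 is in segment 4 (τ=1/4); S_4(τ)=-136865/121088

y_0=-4 y_1=-2 y_2=0 y_3=5 y_4=-2 y_5=4
S(41/4) = -136865/121088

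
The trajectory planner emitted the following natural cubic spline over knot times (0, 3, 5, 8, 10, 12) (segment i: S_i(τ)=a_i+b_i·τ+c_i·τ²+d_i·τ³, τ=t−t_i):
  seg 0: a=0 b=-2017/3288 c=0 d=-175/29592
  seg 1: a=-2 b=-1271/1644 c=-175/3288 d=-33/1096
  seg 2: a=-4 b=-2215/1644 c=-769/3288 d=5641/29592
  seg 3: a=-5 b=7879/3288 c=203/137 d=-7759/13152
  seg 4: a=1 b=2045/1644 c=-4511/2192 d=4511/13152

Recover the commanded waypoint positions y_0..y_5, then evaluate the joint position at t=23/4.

y_0 = S_0(0) = a_0 = 0
y_1 = S_1(0) = a_1 = -2
y_2 = S_2(0) = a_2 = -4
y_3 = S_3(0) = a_3 = -5
y_4 = S_4(0) = a_4 = 1
y_5 = S_4(2) = -2
t_q=23/4 is in segment 2 (τ=3/4); S_2(τ)=-355043/70144

y_0=0 y_1=-2 y_2=-4 y_3=-5 y_4=1 y_5=-2
S(23/4) = -355043/70144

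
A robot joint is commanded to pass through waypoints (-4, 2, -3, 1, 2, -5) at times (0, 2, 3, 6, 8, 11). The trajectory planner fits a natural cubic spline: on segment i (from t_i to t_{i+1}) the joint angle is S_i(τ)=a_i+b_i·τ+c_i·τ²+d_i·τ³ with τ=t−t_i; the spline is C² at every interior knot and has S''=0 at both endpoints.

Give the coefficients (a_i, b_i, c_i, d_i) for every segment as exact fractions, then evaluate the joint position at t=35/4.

Δ: Δ0=3, Δ1=-5, Δ2=4/3, Δ3=1/2, Δ4=-7/3
row 1: diag=6, rhs=-48; c'=1/6, d'=-8
row 2: denom=8−1·1/6=47/6; d'=(38−1·-8)/(47/6)=276/47
row 3: denom=10−3·18/47=416/47; d'=(-5−3·276/47)/(416/47)=-1063/416
row 4: denom=10−2·47/208=993/104; d'=(-17−2·-1063/416)/(993/104)=-2473/1986
back: M4=-2473/1986
back: M3=-1063/416−47/208·-2473/1986=-2258/993
back: M2=276/47−18/47·-2258/993=2232/331
back: M1=-8−1/6·2232/331=-3020/331
M: M0=0, M1=-3020/331, M2=2232/331, M3=-2258/993, M4=-2473/1986, M5=0
seg 0: a=-4, c=M0/2=0, d=(M1−M0)/(6·2)=-755/993, b=Δ0−h0·(2M0+M1)/6=5999/993
seg 1: a=2, c=M1/2=-1510/331, d=(M2−M1)/(6·1)=2626/993, b=Δ1−h1·(2M1+M2)/6=-3061/993
seg 2: a=-3, c=M2/2=1116/331, d=(M3−M2)/(6·3)=-4477/8937, b=Δ2−h2·(2M2+M3)/6=-4243/993
seg 3: a=1, c=M3/2=-1129/993, d=(M4−M3)/(6·2)=227/2648, b=Δ3−h3·(2M3+M4)/6=2414/993
seg 4: a=2, c=M4/2=-2473/3972, d=(M5−M4)/(6·3)=2473/35748, b=Δ4−h4·(2M4+M5)/6=-2161/1986
t_q=35/4 → seg 4, τ=3/4; S=2+-2161/1986·τ+-2473/3972·τ²+2473/35748·τ³=73117/84736

  seg 0: a=-4 b=5999/993 c=0 d=-755/993
  seg 1: a=2 b=-3061/993 c=-1510/331 d=2626/993
  seg 2: a=-3 b=-4243/993 c=1116/331 d=-4477/8937
  seg 3: a=1 b=2414/993 c=-1129/993 d=227/2648
  seg 4: a=2 b=-2161/1986 c=-2473/3972 d=2473/35748
S(35/4) = 73117/84736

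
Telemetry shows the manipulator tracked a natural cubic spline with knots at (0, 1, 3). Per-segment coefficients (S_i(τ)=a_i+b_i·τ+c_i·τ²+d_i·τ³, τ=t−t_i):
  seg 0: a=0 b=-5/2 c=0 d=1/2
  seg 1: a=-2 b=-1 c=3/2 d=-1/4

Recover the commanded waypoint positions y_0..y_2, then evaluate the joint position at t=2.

y_0=0 y_1=-2 y_2=0
S(2) = -7/4

y_0 = S_0(0) = a_0 = 0
y_1 = S_1(0) = a_1 = -2
y_2 = S_1(2) = 0
t_q=2 is in segment 1 (τ=1); S_1(τ)=-7/4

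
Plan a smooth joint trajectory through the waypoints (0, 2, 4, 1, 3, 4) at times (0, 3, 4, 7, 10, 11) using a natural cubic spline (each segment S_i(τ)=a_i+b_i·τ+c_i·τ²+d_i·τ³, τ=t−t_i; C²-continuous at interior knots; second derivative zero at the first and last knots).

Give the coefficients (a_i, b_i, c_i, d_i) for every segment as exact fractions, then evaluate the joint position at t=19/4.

  seg 0: a=0 b=-8/327 c=0 d=226/2943
  seg 1: a=2 b=670/327 c=226/327 d=-242/327
  seg 2: a=4 b=132/109 c=-500/327 d=259/981
  seg 3: a=1 b=-91/109 c=277/327 d=-340/2943
  seg 4: a=3 b=123/109 c=-21/109 d=7/109
S(19/4) = 29017/6976

Δ: Δ0=2/3, Δ1=2, Δ2=-1, Δ3=2/3, Δ4=1
row 1: diag=8, rhs=8; c'=1/8, d'=1
row 2: denom=8−1·1/8=63/8; d'=(-18−1·1)/(63/8)=-152/63
row 3: denom=12−3·8/21=76/7; d'=(10−3·-152/63)/(76/7)=181/114
row 4: denom=8−3·21/76=545/76; d'=(2−3·181/114)/(545/76)=-42/109
back: M4=-42/109
back: M3=181/114−21/76·-42/109=554/327
back: M2=-152/63−8/21·554/327=-1000/327
back: M1=1−1/8·-1000/327=452/327
M: M0=0, M1=452/327, M2=-1000/327, M3=554/327, M4=-42/109, M5=0
seg 0: a=0, c=M0/2=0, d=(M1−M0)/(6·3)=226/2943, b=Δ0−h0·(2M0+M1)/6=-8/327
seg 1: a=2, c=M1/2=226/327, d=(M2−M1)/(6·1)=-242/327, b=Δ1−h1·(2M1+M2)/6=670/327
seg 2: a=4, c=M2/2=-500/327, d=(M3−M2)/(6·3)=259/981, b=Δ2−h2·(2M2+M3)/6=132/109
seg 3: a=1, c=M3/2=277/327, d=(M4−M3)/(6·3)=-340/2943, b=Δ3−h3·(2M3+M4)/6=-91/109
seg 4: a=3, c=M4/2=-21/109, d=(M5−M4)/(6·1)=7/109, b=Δ4−h4·(2M4+M5)/6=123/109
t_q=19/4 → seg 2, τ=3/4; S=4+132/109·τ+-500/327·τ²+259/981·τ³=29017/6976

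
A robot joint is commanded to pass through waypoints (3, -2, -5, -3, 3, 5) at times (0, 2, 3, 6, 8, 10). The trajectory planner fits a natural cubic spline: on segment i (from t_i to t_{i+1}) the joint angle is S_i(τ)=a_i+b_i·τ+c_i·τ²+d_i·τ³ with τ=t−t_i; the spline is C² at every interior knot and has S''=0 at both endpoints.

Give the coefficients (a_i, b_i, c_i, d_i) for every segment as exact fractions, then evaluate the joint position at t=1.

Δ: Δ0=-5/2, Δ1=-3, Δ2=2/3, Δ3=3, Δ4=1
row 1: diag=6, rhs=-3; c'=1/6, d'=-1/2
row 2: denom=8−1·1/6=47/6; d'=(22−1·-1/2)/(47/6)=135/47
row 3: denom=10−3·18/47=416/47; d'=(14−3·135/47)/(416/47)=253/416
row 4: denom=8−2·47/208=785/104; d'=(-12−2·253/416)/(785/104)=-2749/1570
back: M4=-2749/1570
back: M3=253/416−47/208·-2749/1570=788/785
back: M2=135/47−18/47·788/785=1953/785
back: M1=-1/2−1/6·1953/785=-718/785
M: M0=0, M1=-718/785, M2=1953/785, M3=788/785, M4=-2749/1570, M5=0
seg 0: a=3, c=M0/2=0, d=(M1−M0)/(6·2)=-359/4710, b=Δ0−h0·(2M0+M1)/6=-10339/4710
seg 1: a=-2, c=M1/2=-359/785, d=(M2−M1)/(6·1)=2671/4710, b=Δ1−h1·(2M1+M2)/6=-14647/4710
seg 2: a=-5, c=M2/2=1953/1570, d=(M3−M2)/(6·3)=-233/2826, b=Δ2−h2·(2M2+M3)/6=-5471/2355
seg 3: a=-3, c=M3/2=394/785, d=(M4−M3)/(6·2)=-865/3768, b=Δ3−h3·(2M3+M4)/6=13727/4710
seg 4: a=3, c=M4/2=-2749/3140, d=(M5−M4)/(6·2)=2749/18840, b=Δ4−h4·(2M4+M5)/6=5104/2355
t_q=1 → seg 0, τ=1; S=3+-10339/4710·τ+0·τ²+-359/4710·τ³=572/785

  seg 0: a=3 b=-10339/4710 c=0 d=-359/4710
  seg 1: a=-2 b=-14647/4710 c=-359/785 d=2671/4710
  seg 2: a=-5 b=-5471/2355 c=1953/1570 d=-233/2826
  seg 3: a=-3 b=13727/4710 c=394/785 d=-865/3768
  seg 4: a=3 b=5104/2355 c=-2749/3140 d=2749/18840
S(1) = 572/785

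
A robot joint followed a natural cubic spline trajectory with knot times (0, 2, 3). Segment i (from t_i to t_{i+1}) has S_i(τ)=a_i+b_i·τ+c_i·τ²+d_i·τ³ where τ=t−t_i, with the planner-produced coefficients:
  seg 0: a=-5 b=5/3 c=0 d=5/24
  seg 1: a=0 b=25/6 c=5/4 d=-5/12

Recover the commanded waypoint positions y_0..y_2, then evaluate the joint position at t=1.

y_0=-5 y_1=0 y_2=5
S(1) = -25/8

y_0 = S_0(0) = a_0 = -5
y_1 = S_1(0) = a_1 = 0
y_2 = S_1(1) = 5
t_q=1 is in segment 0 (τ=1); S_0(τ)=-25/8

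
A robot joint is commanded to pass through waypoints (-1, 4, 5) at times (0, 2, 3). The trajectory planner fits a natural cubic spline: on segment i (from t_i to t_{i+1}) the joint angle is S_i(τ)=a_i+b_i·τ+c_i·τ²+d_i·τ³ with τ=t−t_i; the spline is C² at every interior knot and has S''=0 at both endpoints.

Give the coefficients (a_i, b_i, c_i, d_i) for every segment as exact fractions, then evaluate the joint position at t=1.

Δ: Δ0=5/2, Δ1=1
row 1: diag=6, rhs=-9; c'=1/6, d'=-3/2
back: M1=-3/2
M: M0=0, M1=-3/2, M2=0
seg 0: a=-1, c=M0/2=0, d=(M1−M0)/(6·2)=-1/8, b=Δ0−h0·(2M0+M1)/6=3
seg 1: a=4, c=M1/2=-3/4, d=(M2−M1)/(6·1)=1/4, b=Δ1−h1·(2M1+M2)/6=3/2
t_q=1 → seg 0, τ=1; S=-1+3·τ+0·τ²+-1/8·τ³=15/8

  seg 0: a=-1 b=3 c=0 d=-1/8
  seg 1: a=4 b=3/2 c=-3/4 d=1/4
S(1) = 15/8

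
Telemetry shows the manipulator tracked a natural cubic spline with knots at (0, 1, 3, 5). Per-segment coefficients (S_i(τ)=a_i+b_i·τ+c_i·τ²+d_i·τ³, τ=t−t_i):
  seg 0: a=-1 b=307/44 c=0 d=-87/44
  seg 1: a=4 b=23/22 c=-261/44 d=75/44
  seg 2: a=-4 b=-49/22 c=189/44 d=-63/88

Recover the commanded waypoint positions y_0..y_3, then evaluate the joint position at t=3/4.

y_0=-1 y_1=4 y_2=-4 y_3=3
S(3/4) = 9571/2816

y_0 = S_0(0) = a_0 = -1
y_1 = S_1(0) = a_1 = 4
y_2 = S_2(0) = a_2 = -4
y_3 = S_2(2) = 3
t_q=3/4 is in segment 0 (τ=3/4); S_0(τ)=9571/2816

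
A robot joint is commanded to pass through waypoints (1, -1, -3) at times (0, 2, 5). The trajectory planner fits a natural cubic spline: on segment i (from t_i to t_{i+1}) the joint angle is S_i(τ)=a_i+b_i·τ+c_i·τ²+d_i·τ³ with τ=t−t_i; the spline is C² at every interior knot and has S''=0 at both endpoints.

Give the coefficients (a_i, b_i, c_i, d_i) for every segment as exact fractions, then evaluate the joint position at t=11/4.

  seg 0: a=1 b=-16/15 c=0 d=1/60
  seg 1: a=-1 b=-13/15 c=1/10 d=-1/90
S(11/4) = -1023/640

Δ: Δ0=-1, Δ1=-2/3
row 1: diag=10, rhs=2; c'=3/10, d'=1/5
back: M1=1/5
M: M0=0, M1=1/5, M2=0
seg 0: a=1, c=M0/2=0, d=(M1−M0)/(6·2)=1/60, b=Δ0−h0·(2M0+M1)/6=-16/15
seg 1: a=-1, c=M1/2=1/10, d=(M2−M1)/(6·3)=-1/90, b=Δ1−h1·(2M1+M2)/6=-13/15
t_q=11/4 → seg 1, τ=3/4; S=-1+-13/15·τ+1/10·τ²+-1/90·τ³=-1023/640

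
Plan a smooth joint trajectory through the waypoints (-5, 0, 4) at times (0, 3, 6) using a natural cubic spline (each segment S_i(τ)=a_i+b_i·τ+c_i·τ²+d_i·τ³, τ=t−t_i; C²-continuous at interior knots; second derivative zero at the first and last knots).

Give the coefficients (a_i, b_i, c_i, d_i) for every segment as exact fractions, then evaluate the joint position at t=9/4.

  seg 0: a=-5 b=7/4 c=0 d=-1/108
  seg 1: a=0 b=3/2 c=-1/12 d=1/108
S(9/4) = -299/256

Δ: Δ0=5/3, Δ1=4/3
row 1: diag=12, rhs=-2; c'=1/4, d'=-1/6
back: M1=-1/6
M: M0=0, M1=-1/6, M2=0
seg 0: a=-5, c=M0/2=0, d=(M1−M0)/(6·3)=-1/108, b=Δ0−h0·(2M0+M1)/6=7/4
seg 1: a=0, c=M1/2=-1/12, d=(M2−M1)/(6·3)=1/108, b=Δ1−h1·(2M1+M2)/6=3/2
t_q=9/4 → seg 0, τ=9/4; S=-5+7/4·τ+0·τ²+-1/108·τ³=-299/256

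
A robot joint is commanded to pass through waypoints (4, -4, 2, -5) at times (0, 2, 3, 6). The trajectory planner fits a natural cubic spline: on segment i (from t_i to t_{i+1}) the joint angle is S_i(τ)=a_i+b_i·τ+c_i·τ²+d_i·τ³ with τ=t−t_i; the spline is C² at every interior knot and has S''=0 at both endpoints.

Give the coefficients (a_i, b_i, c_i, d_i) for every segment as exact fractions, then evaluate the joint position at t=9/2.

Δ: Δ0=-4, Δ1=6, Δ2=-7/3
row 1: diag=6, rhs=60; c'=1/6, d'=10
row 2: denom=8−1·1/6=47/6; d'=(-50−1·10)/(47/6)=-360/47
back: M2=-360/47
back: M1=10−1/6·-360/47=530/47
M: M0=0, M1=530/47, M2=-360/47, M3=0
seg 0: a=4, c=M0/2=0, d=(M1−M0)/(6·2)=265/282, b=Δ0−h0·(2M0+M1)/6=-1094/141
seg 1: a=-4, c=M1/2=265/47, d=(M2−M1)/(6·1)=-445/141, b=Δ1−h1·(2M1+M2)/6=496/141
seg 2: a=2, c=M2/2=-180/47, d=(M3−M2)/(6·3)=20/47, b=Δ2−h2·(2M2+M3)/6=751/141
t_q=9/2 → seg 2, τ=3/2; S=2+751/141·τ+-180/47·τ²+20/47·τ³=132/47

  seg 0: a=4 b=-1094/141 c=0 d=265/282
  seg 1: a=-4 b=496/141 c=265/47 d=-445/141
  seg 2: a=2 b=751/141 c=-180/47 d=20/47
S(9/2) = 132/47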